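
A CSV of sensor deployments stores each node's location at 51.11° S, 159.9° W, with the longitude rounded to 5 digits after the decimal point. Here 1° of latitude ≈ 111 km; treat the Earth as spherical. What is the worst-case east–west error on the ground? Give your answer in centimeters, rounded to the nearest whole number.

35 centimeters

Rounding to 5 decimal places leaves the longitude within ±5e-06° of the true value.
One degree of longitude at 51.11° is 111000 × cos 51.11° ≈ 111000 × 0.6278 = 69688.8 m.
East–west error: 5e-06° × 69688.8 m/° ≈ 0.348444 m.
That is 0.348444 m = 34.844 cm.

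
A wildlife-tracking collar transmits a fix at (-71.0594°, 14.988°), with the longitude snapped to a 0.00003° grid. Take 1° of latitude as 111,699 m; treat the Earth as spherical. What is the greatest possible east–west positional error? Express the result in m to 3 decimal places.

0.544 m

With a 0.00003° grid the true value lies within half a step, ±0.00003°/2 = ±1.5e-05°, of the stored one.
One degree of longitude at 71.0594° is 111699 × cos 71.0594° ≈ 111699 × 0.3246 = 36256.1 m.
Maximum E–W displacement: 1.5e-05 × 36256.1 = 0.543842 m.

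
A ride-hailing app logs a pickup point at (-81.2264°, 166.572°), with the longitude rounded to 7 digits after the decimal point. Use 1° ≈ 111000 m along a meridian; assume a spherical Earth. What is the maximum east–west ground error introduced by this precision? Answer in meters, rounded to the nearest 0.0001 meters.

0.0008 meters

Rounding to 7 decimal places leaves the longitude within ±5e-08° of the true value.
At latitude 81.2264° a degree of longitude spans 111000 m × cos 81.2264° = 111000 × 0.1525 ≈ 16930.9 m.
East–west error: 5e-08° × 16930.9 m/° ≈ 0.000846544 m.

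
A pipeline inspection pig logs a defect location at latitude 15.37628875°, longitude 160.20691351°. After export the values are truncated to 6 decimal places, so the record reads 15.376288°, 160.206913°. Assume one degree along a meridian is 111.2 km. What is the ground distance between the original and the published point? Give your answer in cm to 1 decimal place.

10.0 cm

The latitude changed by +0.00000075° and the longitude by +0.00000051°.
N–S: 0.00000075° × 111200 m/° = 0.0834 m.
East–west at this latitude: 0.00000051° × 111200 × cos 15.3763° ≈ 0.00000051 × 107220 = 0.054682 m.
Distance: √(0.0834² + 0.054682²) ≈ 0.099728 m.
That is 0.099728 m = 9.9728 cm.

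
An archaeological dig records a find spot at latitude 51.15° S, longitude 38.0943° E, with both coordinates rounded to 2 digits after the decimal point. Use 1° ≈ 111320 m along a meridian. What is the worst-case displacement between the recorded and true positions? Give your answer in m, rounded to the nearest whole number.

657 m

Rounding to 2 decimal places leaves each coordinate within ±0.005° of the true value.
N–S: 0.005° × 111320 m/° = 556.6 m.
E–W at 51.15°: 0.005° × 111320 × cos 51.15° = 0.005 × 111320 × 0.6273 ≈ 349.146 m.
The two errors are perpendicular, so the maximum displacement is √(556.6² + 349.146²) ≈ 657.044 m.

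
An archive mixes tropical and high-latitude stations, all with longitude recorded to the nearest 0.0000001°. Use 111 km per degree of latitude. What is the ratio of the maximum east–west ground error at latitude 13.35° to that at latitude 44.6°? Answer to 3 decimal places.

Rounding to 7 decimal places leaves the longitude within ±5e-08° of the true value.
Error at 13.35° = 5e-08° × 111000 × cos 13.35° ≈ 0.00555 × 0.9730 = 0.0054 m.
At 44.6°: 5e-08° × 111000 × cos 44.6° = 5e-08 × 111000 × 0.7120 ≈ 0.0039517 m.
Ratio: 0.0054 / 0.0039517 = cos 13.35° / cos 44.6° ≈ 1.3665.

1.366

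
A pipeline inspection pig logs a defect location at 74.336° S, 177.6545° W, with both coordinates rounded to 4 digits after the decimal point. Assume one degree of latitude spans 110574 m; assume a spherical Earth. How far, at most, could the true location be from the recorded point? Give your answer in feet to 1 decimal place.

Rounding to 4 decimal places leaves each coordinate within ±5e-05° of the true value.
N–S: 5e-05° × 110574 m/° = 5.5287 m.
E–W at 74.336°: 5e-05° × 110574 × cos 74.336° = 5e-05 × 110574 × 0.2700 ≈ 1.49272 m.
The two errors are perpendicular, so the maximum displacement is √(5.5287² + 1.49272²) ≈ 5.72667 m.
Converting: 5.72667 m × 3.2808 ft/m ≈ 18.788 ft.

18.8 feet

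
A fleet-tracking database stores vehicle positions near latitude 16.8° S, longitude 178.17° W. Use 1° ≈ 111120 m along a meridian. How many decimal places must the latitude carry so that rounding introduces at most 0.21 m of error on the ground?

One degree of latitude covers 111120 m.
N decimal places → at most half a unit in the last place, 0.5 × 10⁻ᴺ° = 111120/2 × 10⁻ᴺ m.
Need 0.5 × 111120 × 10⁻ᴺ ≤ 0.21 → 10⁻ᴺ ≤ 3.780e-06, so N ≥ 5.42.
So 6 decimal places suffice (0.0556 m); 5 would allow up to 0.556 m.

6 decimal places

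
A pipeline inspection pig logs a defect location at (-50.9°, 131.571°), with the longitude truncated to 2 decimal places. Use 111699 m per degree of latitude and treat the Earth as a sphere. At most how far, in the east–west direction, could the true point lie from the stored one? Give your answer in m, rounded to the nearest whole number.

Truncating at 2 decimal places can drop up to a full unit in the last place, so the longitude may be off by as much as 0.01°.
At latitude 50.9° a degree of longitude spans 111699 m × cos 50.9° = 111699 × 0.6307 ≈ 70445.9 m.
So at most 0.01° × 70445.9 ≈ 704.459 m east–west.

704 m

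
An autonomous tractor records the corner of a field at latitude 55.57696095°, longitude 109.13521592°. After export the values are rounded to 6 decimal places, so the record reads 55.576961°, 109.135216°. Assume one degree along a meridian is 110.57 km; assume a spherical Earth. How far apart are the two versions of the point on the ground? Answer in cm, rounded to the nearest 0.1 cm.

Δlat = 55.57696095 − 55.576961 = -0.00000005°; Δlon = 109.13521592 − 109.135216 = -0.00000008°.
North–south shift: -0.00000005 × 110570 = -0.0055285 m.
East–west at this latitude: -0.00000008° × 110570 × cos 55.577° ≈ -0.00000008 × 62505.1 = -0.00500041 m.
Hypotenuse of the two orthogonal shifts: √(0.0055285² + 0.00500041²) = 0.00745442 m.
That is 0.00745442 m = 0.74544 cm.

0.7 cm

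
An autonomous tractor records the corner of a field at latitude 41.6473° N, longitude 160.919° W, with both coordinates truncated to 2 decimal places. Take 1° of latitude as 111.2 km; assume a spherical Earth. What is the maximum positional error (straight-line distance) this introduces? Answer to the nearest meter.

Truncating at 2 decimal places can drop up to a full unit in the last place, so each coordinate may be off by as much as 0.01°.
Latitude error → 0.01 × 111200 = 1112 m along the meridian.
Longitude error → 0.01 × 111200 × cos 41.6473° = 0.01 × 111200 × 0.7472 ≈ 830.942 m.
The two errors are perpendicular, so the maximum displacement is √(1112² + 830.942²) ≈ 1388.17 m.

1388 meters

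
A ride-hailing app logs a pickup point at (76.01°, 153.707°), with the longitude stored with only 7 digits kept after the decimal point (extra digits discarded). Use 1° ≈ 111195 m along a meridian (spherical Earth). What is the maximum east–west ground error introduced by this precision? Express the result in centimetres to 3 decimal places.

0.269 centimetres

Truncating at 7 decimal places can drop up to a full unit in the last place, so the longitude may be off by as much as 1e-07°.
One degree of longitude at 76.01° is 111195 × cos 76.01° ≈ 111195 × 0.2418 = 26881.7 m.
Maximum E–W displacement: 1e-07 × 26881.7 = 0.00268817 m.
That is 0.00268817 m = 0.26882 cm.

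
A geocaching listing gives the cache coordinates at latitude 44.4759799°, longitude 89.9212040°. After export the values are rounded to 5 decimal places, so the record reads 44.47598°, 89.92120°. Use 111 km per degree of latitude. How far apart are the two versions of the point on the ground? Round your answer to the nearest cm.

The latitude changed by -0.0000001° and the longitude by +0.0000040°.
N–S: -0.0000001° × 111000 m/° = -0.0111 m.
East–west at this latitude: 0.0000040° × 111000 × cos 44.476° ≈ 0.0000040 × 79203.4 = 0.316814 m.
Hypotenuse of the two orthogonal shifts: √(0.0111² + 0.316814²) = 0.317008 m.
That is 0.317008 m = 31.701 cm.

32 cm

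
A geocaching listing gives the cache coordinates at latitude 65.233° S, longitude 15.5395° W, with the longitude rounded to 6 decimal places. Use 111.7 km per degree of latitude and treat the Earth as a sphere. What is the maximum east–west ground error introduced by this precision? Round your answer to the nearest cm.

2 cm

Rounding to 6 decimal places leaves the longitude within ±5e-07° of the true value.
Parallels shrink by cos φ, so at 65.233° a degree of longitude is 111700 × 0.4189 ≈ 46794.4 m.
East–west error: 5e-07° × 46794.4 m/° ≈ 0.0233972 m.
That is 0.0233972 m = 2.3397 cm.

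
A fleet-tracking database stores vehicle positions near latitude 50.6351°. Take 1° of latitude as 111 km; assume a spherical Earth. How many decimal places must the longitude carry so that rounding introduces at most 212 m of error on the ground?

3

At 50.6351° one degree of longitude covers 111000 × cos 50.6351° ≈ 111000 × 0.6343 ≈ 70402.5 m.
With N decimal places the half-ulp bound is 0.5·10⁻ᴺ°, or 0.5·10⁻ᴺ × 70402.5 m on the ground.
Need 0.5 × 70402.5 × 10⁻ᴺ ≤ 212 → 10⁻ᴺ ≤ 6.023e-03, so N ≥ 2.22.
At 2 places the error can reach 352 m, but 3 places keeps it to 35.2 m.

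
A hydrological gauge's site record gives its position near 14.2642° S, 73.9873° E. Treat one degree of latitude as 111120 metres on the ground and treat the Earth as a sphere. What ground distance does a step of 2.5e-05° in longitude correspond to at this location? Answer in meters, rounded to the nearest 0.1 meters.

At 14.2642° a degree of longitude is 111120 × cos 14.2642° ≈ 107694 m, so 2.5e-05° corresponds to 2.69235 m.

2.7 meters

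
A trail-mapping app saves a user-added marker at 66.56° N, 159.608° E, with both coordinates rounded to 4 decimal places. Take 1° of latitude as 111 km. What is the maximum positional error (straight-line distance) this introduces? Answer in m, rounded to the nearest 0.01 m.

Rounding to 4 decimal places leaves each coordinate within ±5e-05° of the true value.
N–S: 5e-05° × 111000 m/° = 5.55 m.
Longitude error → 5e-05 × 111000 × cos 66.56° = 5e-05 × 111000 × 0.3978 ≈ 2.20773 m.
Worst case both components are at the extreme and orthogonal: √(5.55² + 2.20773²) ≈ 5.97299 m.

5.97 m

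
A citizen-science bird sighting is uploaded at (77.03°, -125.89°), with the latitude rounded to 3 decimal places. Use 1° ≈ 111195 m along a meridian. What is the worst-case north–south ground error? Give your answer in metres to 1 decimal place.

55.6 metres

Rounding to 3 decimal places leaves the latitude within ±0.0005° of the true value.
Along the meridian that is 0.0005° × 111195 m/° = 55.5975 m.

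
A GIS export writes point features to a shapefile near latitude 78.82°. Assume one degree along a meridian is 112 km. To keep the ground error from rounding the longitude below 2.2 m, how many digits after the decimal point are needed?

At 78.82° one degree of longitude covers 112000 × cos 78.82° ≈ 112000 × 0.1939 ≈ 21715.9 m.
With N decimal places the half-ulp bound is 0.5·10⁻ᴺ°, or 0.5·10⁻ᴺ × 21715.9 m on the ground.
Setting 10857.9 × 10⁻ᴺ ≤ 2.2 gives 10ᴺ ≥ 4935, i.e. N ≥ 3.69.
N = 3 would give 10.9 m (too coarse); N = 4 gives 1.09 m ≤ 2.2 m.

4 decimal places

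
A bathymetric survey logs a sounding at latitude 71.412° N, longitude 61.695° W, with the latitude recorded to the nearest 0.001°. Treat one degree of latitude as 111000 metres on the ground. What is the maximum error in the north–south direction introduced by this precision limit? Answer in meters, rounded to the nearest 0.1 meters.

Rounding to 3 decimal places leaves the latitude within ±0.0005° of the true value.
Along the meridian that is 0.0005° × 111000 m/° = 55.5 m.

55.5 meters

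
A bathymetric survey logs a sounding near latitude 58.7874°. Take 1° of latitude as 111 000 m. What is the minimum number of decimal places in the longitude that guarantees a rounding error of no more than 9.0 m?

At 58.7874° one degree of longitude covers 111000 × cos 58.7874° ≈ 111000 × 0.5182 ≈ 57521.9 m.
With N decimal places the half-ulp bound is 0.5·10⁻ᴺ°, or 0.5·10⁻ᴺ × 57521.9 m on the ground.
Setting 28760.9 × 10⁻ᴺ ≤ 9.0 gives 10ᴺ ≥ 3196, i.e. N ≥ 3.50.
At 3 places the error can reach 28.8 m, but 4 places keeps it to 2.88 m.

4 decimal places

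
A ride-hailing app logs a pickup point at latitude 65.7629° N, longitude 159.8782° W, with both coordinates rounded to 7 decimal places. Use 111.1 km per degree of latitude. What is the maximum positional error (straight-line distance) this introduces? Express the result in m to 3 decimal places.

0.006 m

Rounding to 7 decimal places leaves each coordinate within ±5e-08° of the true value.
N–S: 5e-08° × 111100 m/° = 0.005555 m.
Longitude error → 5e-08 × 111100 × cos 65.7629° = 5e-08 × 111100 × 0.4105 ≈ 0.0022804 m.
The two errors are perpendicular, so the maximum displacement is √(0.005555² + 0.0022804²) ≈ 0.00600485 m.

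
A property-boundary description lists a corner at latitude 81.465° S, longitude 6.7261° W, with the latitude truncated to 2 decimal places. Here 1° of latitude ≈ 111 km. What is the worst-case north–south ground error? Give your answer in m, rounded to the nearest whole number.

Truncating at 2 decimal places can drop up to a full unit in the last place, so the latitude may be off by as much as 0.01°.
So the N–S error is at most 0.01 × 111000 = 1110 m.

1110 m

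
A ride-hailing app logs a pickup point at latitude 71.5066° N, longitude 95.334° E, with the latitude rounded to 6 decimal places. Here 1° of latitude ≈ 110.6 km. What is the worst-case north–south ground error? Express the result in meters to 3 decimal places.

Rounding to 6 decimal places leaves the latitude within ±5e-07° of the true value.
North–south distance: 5e-07° × 110600 m/° = 0.0553 m.

0.055 meters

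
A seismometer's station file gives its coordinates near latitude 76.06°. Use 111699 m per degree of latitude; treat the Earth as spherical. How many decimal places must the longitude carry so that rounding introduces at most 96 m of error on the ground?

3

At 76.06° one degree of longitude covers 111699 × cos 76.06° ≈ 111699 × 0.2409 ≈ 26908.9 m.
N decimal places → at most half a unit in the last place, 0.5 × 10⁻ᴺ° = 26908.9/2 × 10⁻ᴺ m.
Need 0.5 × 26908.9 × 10⁻ᴺ ≤ 96 → 10⁻ᴺ ≤ 7.135e-03, so N ≥ 2.15.
N = 2 would give 135 m (too coarse); N = 3 gives 13.5 m ≤ 96 m.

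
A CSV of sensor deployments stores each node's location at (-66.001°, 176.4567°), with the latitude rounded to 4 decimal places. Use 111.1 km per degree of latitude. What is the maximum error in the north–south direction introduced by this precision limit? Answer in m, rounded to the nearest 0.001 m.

Rounding to 4 decimal places leaves the latitude within ±5e-05° of the true value.
So the N–S error is at most 5e-05 × 111100 = 5.555 m.

5.555 m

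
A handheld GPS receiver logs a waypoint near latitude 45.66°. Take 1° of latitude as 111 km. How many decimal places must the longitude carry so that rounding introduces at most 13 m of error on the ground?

At 45.66° one degree of longitude covers 111000 × cos 45.66° ≈ 111000 × 0.6989 ≈ 77579.5 m.
Rounding to N decimal places gives at most 0.5 × 10⁻ᴺ degrees of error, i.e. 0.5 × 10⁻ᴺ × 77579.5 m.
Setting 38789.8 × 10⁻ᴺ ≤ 13 gives 10ᴺ ≥ 2984, i.e. N ≥ 3.47.
N = 3 would give 38.8 m (too coarse); N = 4 gives 3.88 m ≤ 13 m.

4 decimal places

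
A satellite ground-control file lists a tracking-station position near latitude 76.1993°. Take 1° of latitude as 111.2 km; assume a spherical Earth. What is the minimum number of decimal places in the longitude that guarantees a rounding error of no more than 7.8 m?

At 76.1993° one degree of longitude covers 111200 × cos 76.1993° ≈ 111200 × 0.2385 ≈ 26526.2 m.
With N decimal places the half-ulp bound is 0.5·10⁻ᴺ°, or 0.5·10⁻ᴺ × 26526.2 m on the ground.
Need 0.5 × 26526.2 × 10⁻ᴺ ≤ 7.8 → 10⁻ᴺ ≤ 5.881e-04, so N ≥ 3.23.
N = 3 would give 13.3 m (too coarse); N = 4 gives 1.33 m ≤ 7.8 m.

4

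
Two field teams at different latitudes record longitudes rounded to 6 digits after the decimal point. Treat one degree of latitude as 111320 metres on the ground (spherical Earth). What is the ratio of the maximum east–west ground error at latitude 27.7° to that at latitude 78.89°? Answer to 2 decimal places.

Rounding to 6 decimal places leaves the longitude within ±5e-07° of the true value.
At 27.7°: 5e-07° × 111320 × cos 27.7° = 5e-07 × 111320 × 0.8854 ≈ 0.049281 m.
At 78.89°: 5e-07° × 111320 × cos 78.89° = 5e-07 × 111320 × 0.1927 ≈ 0.010725 m.
The ratio reduces to cos 27.7° / cos 78.89° = 0.8854/0.1927 ≈ 4.5948.

4.59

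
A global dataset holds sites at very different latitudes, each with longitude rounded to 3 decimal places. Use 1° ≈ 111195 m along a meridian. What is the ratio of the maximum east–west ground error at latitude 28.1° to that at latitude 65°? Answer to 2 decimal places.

Rounding to 3 decimal places leaves the longitude within ±0.0005° of the true value.
Error at 28.1° = 0.0005° × 111195 × cos 28.1° ≈ 55.598 × 0.8821 = 49.044 m.
Error at 65° = 0.0005° × 111195 × cos 65° ≈ 55.598 × 0.4226 = 23.497 m.
Ratio: 49.044 / 23.497 = cos 28.1° / cos 65° ≈ 2.0873.

2.09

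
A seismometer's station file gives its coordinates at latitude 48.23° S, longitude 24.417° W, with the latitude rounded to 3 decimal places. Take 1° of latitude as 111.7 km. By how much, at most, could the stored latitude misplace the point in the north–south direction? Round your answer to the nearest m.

Rounding to 3 decimal places leaves the latitude within ±0.0005° of the true value.
So the N–S error is at most 0.0005 × 111700 = 55.85 m.

56 m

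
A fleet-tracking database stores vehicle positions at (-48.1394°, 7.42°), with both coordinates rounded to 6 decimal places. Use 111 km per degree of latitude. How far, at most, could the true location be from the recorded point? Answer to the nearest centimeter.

Rounding to 6 decimal places leaves each coordinate within ±5e-07° of the true value.
Latitude error → 5e-07 × 111000 = 0.0555 m along the meridian.
Longitude error → 5e-07 × 111000 × cos 48.1394° = 5e-07 × 111000 × 0.6673 ≈ 0.0370363 m.
Worst case both components are at the extreme and orthogonal: √(0.0555² + 0.0370363²) ≈ 0.0667228 m.
That is 0.0667228 m = 6.6723 cm.

7 centimeters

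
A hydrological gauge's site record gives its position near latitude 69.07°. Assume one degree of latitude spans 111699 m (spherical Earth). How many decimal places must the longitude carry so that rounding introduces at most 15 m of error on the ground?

4 decimal places

At 69.07° one degree of longitude covers 111699 × cos 69.07° ≈ 111699 × 0.3572 ≈ 39901.9 m.
Rounding to N decimal places gives at most 0.5 × 10⁻ᴺ degrees of error, i.e. 0.5 × 10⁻ᴺ × 39901.9 m.
Need 0.5 × 39901.9 × 10⁻ᴺ ≤ 15 → 10⁻ᴺ ≤ 7.518e-04, so N ≥ 3.12.
N = 3 would give 20 m (too coarse); N = 4 gives 2 m ≤ 15 m.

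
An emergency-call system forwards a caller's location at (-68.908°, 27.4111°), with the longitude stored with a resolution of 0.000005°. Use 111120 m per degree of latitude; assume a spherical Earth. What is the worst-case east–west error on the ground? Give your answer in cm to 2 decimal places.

With a 0.000005° grid the true value lies within half a step, ±0.000005°/2 = ±2.5e-06°, of the stored one.
Parallels shrink by cos φ, so at 68.908° a degree of longitude is 111120 × 0.3599 ≈ 39988.4 m.
So at most 2.5e-06° × 39988.4 ≈ 0.0999709 m east–west.
That is 0.0999709 m = 9.9971 cm.

10.00 cm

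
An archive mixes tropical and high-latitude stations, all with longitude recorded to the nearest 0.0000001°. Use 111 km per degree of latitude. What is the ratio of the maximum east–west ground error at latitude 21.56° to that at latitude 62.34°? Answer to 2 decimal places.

Rounding to 7 decimal places leaves the longitude within ±5e-08° of the true value.
At 21.56°: 5e-08° × 111000 × cos 21.56° = 5e-08 × 111000 × 0.9300 ≈ 0.0051617 m.
Error at 62.34° = 5e-08° × 111000 × cos 62.34° ≈ 0.00555 × 0.4642 = 0.0025764 m.
The ratio reduces to cos 21.56° / cos 62.34° = 0.9300/0.4642 ≈ 2.0034.

2.00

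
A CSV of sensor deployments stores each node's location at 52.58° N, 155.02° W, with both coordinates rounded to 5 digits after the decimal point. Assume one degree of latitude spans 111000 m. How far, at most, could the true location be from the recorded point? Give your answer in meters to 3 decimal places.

0.649 meters

Rounding to 5 decimal places leaves each coordinate within ±5e-06° of the true value.
N–S: 5e-06° × 111000 m/° = 0.555 m.
Longitude error → 5e-06 × 111000 × cos 52.58° = 5e-06 × 111000 × 0.6077 ≈ 0.337247 m.
Worst case both components are at the extreme and orthogonal: √(0.555² + 0.337247²) ≈ 0.649431 m.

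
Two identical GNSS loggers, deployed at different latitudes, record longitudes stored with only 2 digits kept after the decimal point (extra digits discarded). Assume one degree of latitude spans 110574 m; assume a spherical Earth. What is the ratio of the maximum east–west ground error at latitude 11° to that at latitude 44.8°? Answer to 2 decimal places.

1.38

Truncating at 2 decimal places can drop up to a full unit in the last place, so the longitude may be off by as much as 0.01°.
Error at 11° = 0.01° × 110574 × cos 11° ≈ 1105.7 × 0.9816 = 1085.4 m.
At 44.8°: 0.01° × 110574 × cos 44.8° = 0.01 × 110574 × 0.7096 ≈ 784.6 m.
Ratio: 1085.4 / 784.6 = cos 11° / cos 44.8° ≈ 1.3834.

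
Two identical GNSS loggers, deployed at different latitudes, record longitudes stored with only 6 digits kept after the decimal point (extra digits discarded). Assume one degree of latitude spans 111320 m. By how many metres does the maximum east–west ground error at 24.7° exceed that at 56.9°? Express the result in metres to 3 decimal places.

Truncating at 6 decimal places can drop up to a full unit in the last place, so the longitude may be off by as much as 1e-06°.
At 24.7°: 1e-06° × 111320 × cos 24.7° = 1e-06 × 111320 × 0.9085 ≈ 0.10114 m.
Error at 56.9° = 1e-06° × 111320 × cos 56.9° ≈ 0.11132 × 0.5461 = 0.060792 m.
So the lower-latitude error exceeds the higher by 0.10114 − 0.060792 = 0.040343 m.

0.040 metres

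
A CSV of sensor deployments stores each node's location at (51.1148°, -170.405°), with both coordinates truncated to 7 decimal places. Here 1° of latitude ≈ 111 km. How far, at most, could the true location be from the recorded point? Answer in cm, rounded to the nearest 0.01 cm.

1.31 cm

Truncating at 7 decimal places can drop up to a full unit in the last place, so each coordinate may be off by as much as 1e-07°.
N–S: 1e-07° × 111000 m/° = 0.0111 m.
E–W at 51.1148°: 1e-07° × 111000 × cos 51.1148° = 1e-07 × 111000 × 0.6278 ≈ 0.00696816 m.
Combining orthogonally: (0.0111² + 0.00696816²)^½ ≈ 0.0131059 m.
That is 0.0131059 m = 1.3106 cm.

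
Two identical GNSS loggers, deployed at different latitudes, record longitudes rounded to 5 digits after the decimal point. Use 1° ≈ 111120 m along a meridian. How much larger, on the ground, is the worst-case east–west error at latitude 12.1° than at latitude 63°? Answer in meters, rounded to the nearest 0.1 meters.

Rounding to 5 decimal places leaves the longitude within ±5e-06° of the true value.
At 12.1°: 5e-06° × 111120 × cos 12.1° = 5e-06 × 111120 × 0.9778 ≈ 0.54326 m.
Error at 63° = 5e-06° × 111120 × cos 63° ≈ 0.5556 × 0.4540 = 0.25224 m.
So the lower-latitude error exceeds the higher by 0.54326 − 0.25224 = 0.29102 m.

0.3 meters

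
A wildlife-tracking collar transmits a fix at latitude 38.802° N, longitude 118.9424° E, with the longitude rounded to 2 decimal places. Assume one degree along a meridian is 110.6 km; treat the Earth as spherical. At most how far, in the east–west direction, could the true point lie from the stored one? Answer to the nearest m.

Rounding to 2 decimal places leaves the longitude within ±0.005° of the true value.
Parallels shrink by cos φ, so at 38.802° a degree of longitude is 110600 × 0.7793 ≈ 86192.4 m.
East–west error: 0.005° × 86192.4 m/° ≈ 430.962 m.

431 m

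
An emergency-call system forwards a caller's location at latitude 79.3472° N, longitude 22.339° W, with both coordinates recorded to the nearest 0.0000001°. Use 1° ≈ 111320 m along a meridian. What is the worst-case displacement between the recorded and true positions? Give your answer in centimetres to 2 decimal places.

Rounding to 7 decimal places leaves each coordinate within ±5e-08° of the true value.
Latitude error → 5e-08 × 111320 = 0.005566 m along the meridian.
Longitude error → 5e-08 × 111320 × cos 79.3472° = 5e-08 × 111320 × 0.1849 ≈ 0.00102891 m.
Worst case both components are at the extreme and orthogonal: √(0.005566² + 0.00102891²) ≈ 0.0056603 m.
That is 0.0056603 m = 0.56603 cm.

0.57 centimetres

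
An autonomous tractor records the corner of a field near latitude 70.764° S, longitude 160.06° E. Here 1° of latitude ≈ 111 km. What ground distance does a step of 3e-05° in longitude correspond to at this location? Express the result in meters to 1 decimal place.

1.1 meters

3e-05° of longitude at 70.764° is 3e-05 × 111000 × cos 70.764° ≈ 3e-05 × 36570.1 = 1.0971 m.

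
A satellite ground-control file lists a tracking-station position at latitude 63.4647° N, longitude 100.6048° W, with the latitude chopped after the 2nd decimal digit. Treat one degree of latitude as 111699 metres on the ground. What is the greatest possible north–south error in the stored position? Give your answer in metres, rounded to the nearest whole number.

Truncating at 2 decimal places can drop up to a full unit in the last place, so the latitude may be off by as much as 0.01°.
So the N–S error is at most 0.01 × 111699 = 1116.99 m.

1117 metres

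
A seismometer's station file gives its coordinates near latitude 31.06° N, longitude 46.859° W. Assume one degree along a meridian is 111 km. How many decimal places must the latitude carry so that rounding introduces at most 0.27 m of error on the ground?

One degree of latitude covers 111000 m.
N decimal places → at most half a unit in the last place, 0.5 × 10⁻ᴺ° = 111000/2 × 10⁻ᴺ m.
Setting 55500 × 10⁻ᴺ ≤ 0.27 gives 10ᴺ ≥ 2.056e+05, i.e. N ≥ 5.31.
N = 5 would give 0.555 m (too coarse); N = 6 gives 0.0555 m ≤ 0.27 m.

6 decimal places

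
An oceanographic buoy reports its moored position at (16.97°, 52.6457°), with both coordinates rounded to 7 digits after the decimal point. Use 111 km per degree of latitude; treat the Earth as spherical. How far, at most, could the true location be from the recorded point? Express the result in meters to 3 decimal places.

Rounding to 7 decimal places leaves each coordinate within ±5e-08° of the true value.
North–south component: 5e-08° × 111000 = 0.00555 m.
E–W at 16.97°: 5e-08° × 111000 × cos 16.97° = 5e-08 × 111000 × 0.9565 ≈ 0.00530834 m.
Combining orthogonally: (0.00555² + 0.00530834²)^½ ≈ 0.00767991 m.

0.008 meters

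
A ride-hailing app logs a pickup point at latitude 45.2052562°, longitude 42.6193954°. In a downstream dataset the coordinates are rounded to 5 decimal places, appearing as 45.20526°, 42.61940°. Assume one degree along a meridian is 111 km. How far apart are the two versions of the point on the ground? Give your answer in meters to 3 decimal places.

0.554 meters

Δlat = 45.2052562 − 45.20526 = -0.0000038°; Δlon = 42.6193954 − 42.61940 = -0.0000046°.
North–south shift: -0.0000038 × 111000 = -0.4218 m.
E–W at 45.2053°: -0.0000046° × 111000 × cos 45.2053° = -0.0000046 × 111000 × 0.7046 ≈ -0.359753 m.
Hypotenuse of the two orthogonal shifts: √(0.4218² + 0.359753²) = 0.55438 m.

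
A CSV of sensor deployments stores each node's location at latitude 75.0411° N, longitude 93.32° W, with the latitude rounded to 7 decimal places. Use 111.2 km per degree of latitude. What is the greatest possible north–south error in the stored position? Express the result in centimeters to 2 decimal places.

0.56 centimeters

Rounding to 7 decimal places leaves the latitude within ±5e-08° of the true value.
So the N–S error is at most 5e-08 × 111200 = 0.00556 m.
That is 0.00556 m = 0.556 cm.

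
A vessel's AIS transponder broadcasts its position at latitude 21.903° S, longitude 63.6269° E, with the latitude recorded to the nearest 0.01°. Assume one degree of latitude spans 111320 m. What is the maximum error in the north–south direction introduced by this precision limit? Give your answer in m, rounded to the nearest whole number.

Rounding to 2 decimal places leaves the latitude within ±0.005° of the true value.
So the N–S error is at most 0.005 × 111320 = 556.6 m.

557 m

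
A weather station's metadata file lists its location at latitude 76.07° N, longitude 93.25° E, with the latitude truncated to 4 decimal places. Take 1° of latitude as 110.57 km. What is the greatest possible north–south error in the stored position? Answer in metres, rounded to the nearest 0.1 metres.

11.1 metres

Truncating at 4 decimal places can drop up to a full unit in the last place, so the latitude may be off by as much as 0.0001°.
Along the meridian that is 0.0001° × 110570 m/° = 11.057 m.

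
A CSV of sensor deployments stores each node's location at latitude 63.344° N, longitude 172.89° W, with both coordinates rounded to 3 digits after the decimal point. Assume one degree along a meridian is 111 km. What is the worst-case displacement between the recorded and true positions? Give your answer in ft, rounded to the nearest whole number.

Rounding to 3 decimal places leaves each coordinate within ±0.0005° of the true value.
N–S: 0.0005° × 111000 m/° = 55.5 m.
Longitude error → 0.0005 × 111000 × cos 63.344° = 0.0005 × 111000 × 0.4486 ≈ 24.8991 m.
Combining orthogonally: (55.5² + 24.8991²)^½ ≈ 60.8294 m.
In feet: 60.8294 m ÷ 0.3048 ≈ 199.57 ft.

200 ft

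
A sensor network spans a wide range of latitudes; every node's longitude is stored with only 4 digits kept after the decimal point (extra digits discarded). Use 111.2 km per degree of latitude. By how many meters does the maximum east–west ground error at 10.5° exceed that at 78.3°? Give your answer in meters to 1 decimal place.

Truncating at 4 decimal places can drop up to a full unit in the last place, so the longitude may be off by as much as 0.0001°.
At 10.5°: 0.0001° × 111200 × cos 10.5° = 0.0001 × 111200 × 0.9833 ≈ 10.934 m.
Error at 78.3° = 0.0001° × 111200 × cos 78.3° ≈ 11.12 × 0.2028 = 2.255 m.
Difference: 10.934 − 2.255 = 8.6788 m.

8.7 meters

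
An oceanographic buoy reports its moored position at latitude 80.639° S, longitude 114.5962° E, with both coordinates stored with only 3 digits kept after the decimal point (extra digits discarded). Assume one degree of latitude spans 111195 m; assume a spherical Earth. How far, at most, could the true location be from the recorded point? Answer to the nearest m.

Truncating at 3 decimal places can drop up to a full unit in the last place, so each coordinate may be off by as much as 0.001°.
North–south component: 0.001° × 111195 = 111.195 m.
E–W at 80.639°: 0.001° × 111195 × cos 80.639° = 0.001 × 111195 × 0.1627 ≈ 18.0864 m.
Combining orthogonally: (111.195² + 18.0864²)^½ ≈ 112.656 m.

113 m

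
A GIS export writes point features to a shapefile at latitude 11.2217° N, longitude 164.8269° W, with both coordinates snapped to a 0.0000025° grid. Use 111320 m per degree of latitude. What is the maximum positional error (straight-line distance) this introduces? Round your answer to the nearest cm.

19 cm

With a 0.0000025° grid the true value lies within half a step, ±0.0000025°/2 = ±1.25e-06°, of the stored one.
Latitude error → 1.25e-06 × 111320 = 0.13915 m along the meridian.
Longitude error → 1.25e-06 × 111320 × cos 11.2217° = 1.25e-06 × 111320 × 0.9809 ≈ 0.13649 m.
The two errors are perpendicular, so the maximum displacement is √(0.13915² + 0.13649²) ≈ 0.194916 m.
That is 0.194916 m = 19.492 cm.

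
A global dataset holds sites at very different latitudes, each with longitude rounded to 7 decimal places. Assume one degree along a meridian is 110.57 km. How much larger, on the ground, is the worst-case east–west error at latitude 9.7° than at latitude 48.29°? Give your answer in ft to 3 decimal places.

Rounding to 7 decimal places leaves the longitude within ±5e-08° of the true value.
At 9.7°: 5e-08° × 110570 × cos 9.7° = 5e-08 × 110570 × 0.9857 ≈ 0.0054495 m.
At 48.29°: 5e-08° × 110570 × cos 48.29° = 5e-08 × 110570 × 0.6654 ≈ 0.0036784 m.
So the lower-latitude error exceeds the higher by 0.0054495 − 0.0036784 = 0.001771 m.
In feet: 0.00177102 m ÷ 0.3048 ≈ 0.0058104 ft.

0.006 ft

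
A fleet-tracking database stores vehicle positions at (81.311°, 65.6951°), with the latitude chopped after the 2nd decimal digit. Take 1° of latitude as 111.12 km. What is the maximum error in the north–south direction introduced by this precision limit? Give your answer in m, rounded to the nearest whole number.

Truncating at 2 decimal places can drop up to a full unit in the last place, so the latitude may be off by as much as 0.01°.
Along the meridian that is 0.01° × 111120 m/° = 1111.2 m.

1111 m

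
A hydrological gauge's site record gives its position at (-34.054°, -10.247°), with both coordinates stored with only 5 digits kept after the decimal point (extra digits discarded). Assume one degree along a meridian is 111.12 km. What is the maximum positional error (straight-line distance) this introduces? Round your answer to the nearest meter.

1 meters

Truncating at 5 decimal places can drop up to a full unit in the last place, so each coordinate may be off by as much as 1e-05°.
N–S: 1e-05° × 111120 m/° = 1.1112 m.
E–W at 34.054°: 1e-05° × 111120 × cos 34.054° = 1e-05 × 111120 × 0.8285 ≈ 0.920641 m.
Combining orthogonally: (1.1112² + 0.920641²)^½ ≈ 1.44303 m.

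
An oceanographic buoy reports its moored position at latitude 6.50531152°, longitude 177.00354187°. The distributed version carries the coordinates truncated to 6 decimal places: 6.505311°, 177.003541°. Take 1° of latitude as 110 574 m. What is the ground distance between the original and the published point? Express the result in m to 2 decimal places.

0.11 m

The latitude changed by +0.00000052° and the longitude by +0.00000087°.
N–S: 0.00000052° × 110574 m/° = 0.0574985 m.
East–west at this latitude: 0.00000087° × 110574 × cos 6.50531° ≈ 0.00000087 × 109862 = 0.09558 m.
Combined displacement = (0.0574985² + 0.09558²)^½ ≈ 0.111542 m.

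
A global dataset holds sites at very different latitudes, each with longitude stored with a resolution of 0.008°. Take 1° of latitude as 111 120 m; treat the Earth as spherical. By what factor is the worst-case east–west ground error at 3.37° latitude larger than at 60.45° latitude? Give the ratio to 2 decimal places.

With a 0.008° grid the true value lies within half a step, ±0.008°/2 = ±0.004°, of the stored one.
Error at 3.37° = 0.004° × 111120 × cos 3.37° ≈ 444.48 × 0.9983 = 443.71 m.
At 60.45°: 0.004° × 111120 × cos 60.45° = 0.004 × 111120 × 0.4932 ≈ 219.21 m.
Ratio: 443.71 / 219.21 = cos 3.37° / cos 60.45° ≈ 2.0241.

2.02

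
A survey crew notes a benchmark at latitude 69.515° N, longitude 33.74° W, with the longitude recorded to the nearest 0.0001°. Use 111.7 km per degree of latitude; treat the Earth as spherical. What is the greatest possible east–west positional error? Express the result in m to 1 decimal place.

2.0 m

Rounding to 4 decimal places leaves the longitude within ±5e-05° of the true value.
Parallels shrink by cos φ, so at 69.515° a degree of longitude is 111700 × 0.3500 ≈ 39090.8 m.
East–west error: 5e-05° × 39090.8 m/° ≈ 1.95454 m.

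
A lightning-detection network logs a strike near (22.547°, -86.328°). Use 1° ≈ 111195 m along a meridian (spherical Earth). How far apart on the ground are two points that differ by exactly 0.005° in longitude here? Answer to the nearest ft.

At 22.547° a degree of longitude is 111195 × cos 22.547° ≈ 102696 m, so 0.005° corresponds to 513.479 m.
Converting: 513.479 m × 3.2808 ft/m ≈ 1684.6 ft.

1685 ft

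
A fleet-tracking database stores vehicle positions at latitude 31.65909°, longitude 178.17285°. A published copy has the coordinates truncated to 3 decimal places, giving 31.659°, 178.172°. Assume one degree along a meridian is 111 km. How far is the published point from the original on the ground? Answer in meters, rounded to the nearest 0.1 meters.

80.9 meters

The latitude changed by +0.00009° and the longitude by +0.00085°.
N–S: 0.00009° × 111000 m/° = 9.99 m.
East–west at this latitude: 0.00085° × 111000 × cos 31.659° ≈ 0.00085 × 94481.7 = 80.3095 m.
Hypotenuse of the two orthogonal shifts: √(9.99² + 80.3095²) = 80.9284 m.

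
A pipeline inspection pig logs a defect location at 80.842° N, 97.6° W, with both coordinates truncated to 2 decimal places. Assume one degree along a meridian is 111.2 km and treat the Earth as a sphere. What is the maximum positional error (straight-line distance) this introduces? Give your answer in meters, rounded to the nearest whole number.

Truncating at 2 decimal places can drop up to a full unit in the last place, so each coordinate may be off by as much as 0.01°.
North–south component: 0.01° × 111200 = 1112 m.
East–west component at 80.842°: 0.01° × 111200 × cos 80.842° ≈ 0.01 × 17698.3 ≈ 176.983 m.
The two errors are perpendicular, so the maximum displacement is √(1112² + 176.983²) ≈ 1126 m.

1126 meters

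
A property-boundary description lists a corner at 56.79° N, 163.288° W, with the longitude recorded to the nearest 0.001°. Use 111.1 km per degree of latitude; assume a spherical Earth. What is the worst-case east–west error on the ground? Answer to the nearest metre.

Rounding to 3 decimal places leaves the longitude within ±0.0005° of the true value.
Parallels shrink by cos φ, so at 56.79° a degree of longitude is 111100 × 0.5477 ≈ 60850.5 m.
So at most 0.0005° × 60850.5 ≈ 30.4252 m east–west.

30 metres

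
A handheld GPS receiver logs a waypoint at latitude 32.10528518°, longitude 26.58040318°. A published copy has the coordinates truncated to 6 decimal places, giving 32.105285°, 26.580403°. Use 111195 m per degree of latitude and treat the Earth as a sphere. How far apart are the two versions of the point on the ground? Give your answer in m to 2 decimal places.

0.03 m

The latitude changed by +0.00000018° and the longitude by +0.00000018°.
N–S: 0.00000018° × 111195 m/° = 0.0200151 m.
E–W at 32.1053°: 0.00000018° × 111195 × cos 32.1053° = 0.00000018 × 111195 × 0.8471 ≈ 0.0169542 m.
Combined displacement = (0.0200151² + 0.0169542²)^½ ≈ 0.0262307 m.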